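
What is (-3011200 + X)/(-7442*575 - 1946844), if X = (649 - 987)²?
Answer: 1448478/3112997 ≈ 0.46530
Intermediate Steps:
X = 114244 (X = (-338)² = 114244)
(-3011200 + X)/(-7442*575 - 1946844) = (-3011200 + 114244)/(-7442*575 - 1946844) = -2896956/(-4279150 - 1946844) = -2896956/(-6225994) = -2896956*(-1/6225994) = 1448478/3112997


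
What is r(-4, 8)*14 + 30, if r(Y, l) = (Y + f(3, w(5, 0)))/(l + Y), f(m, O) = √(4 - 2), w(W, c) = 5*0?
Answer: 16 + 7*√2/2 ≈ 20.950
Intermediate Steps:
w(W, c) = 0
f(m, O) = √2
r(Y, l) = (Y + √2)/(Y + l) (r(Y, l) = (Y + √2)/(l + Y) = (Y + √2)/(Y + l))
r(-4, 8)*14 + 30 = ((-4 + √2)/(-4 + 8))*14 + 30 = ((-4 + √2)/4)*14 + 30 = (-1 + √2/4)*14 + 30 = (-14 + 7*√2/2) + 30 = 16 + 7*√2/2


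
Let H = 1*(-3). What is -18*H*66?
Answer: 3564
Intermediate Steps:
H = -3
-18*H*66 = -18*(-3)*66 = 54*66 = 3564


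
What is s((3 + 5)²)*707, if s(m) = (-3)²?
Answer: 6363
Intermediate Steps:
s(m) = 9
s((3 + 5)²)*707 = 9*707 = 6363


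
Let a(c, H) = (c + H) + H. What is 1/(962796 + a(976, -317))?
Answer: 1/963138 ≈ 1.0383e-6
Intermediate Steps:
a(c, H) = c + 2*H (a(c, H) = (H + c) + H = c + 2*H)
1/(962796 + a(976, -317)) = 1/(962796 + (976 + 2*(-317))) = 1/(962796 + (976 - 634)) = 1/(962796 + 342) = 1/963138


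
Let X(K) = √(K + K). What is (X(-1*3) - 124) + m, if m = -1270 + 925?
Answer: -469 + I*√6 ≈ -469.0 + 2.4495*I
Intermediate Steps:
m = -345
X(K) = √2*√K (X(K) = √(2*K) = √2*√K)
(X(-1*3) - 124) + m = (√2*√(-1*3) - 124) - 345 = (√2*√(-3) - 124) - 345 = (√2*(I*√3) - 124) - 345 = (I*√6 - 124) - 345 = (-124 + I*√6) - 345 = -469 + I*√6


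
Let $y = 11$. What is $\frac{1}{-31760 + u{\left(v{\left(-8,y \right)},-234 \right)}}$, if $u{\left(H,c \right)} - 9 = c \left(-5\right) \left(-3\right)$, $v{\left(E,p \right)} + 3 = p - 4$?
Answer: $- \frac{1}{35261} \approx -2.836 \cdot 10^{-5}$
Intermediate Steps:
$v{\left(E,p \right)} = -7 + p$ ($v{\left(E,p \right)} = -3 + \left(p - 4\right) = -3 + \left(-4 + p\right) = -7 + p$)
$u{\left(H,c \right)} = 9 + 15 c$ ($u{\left(H,c \right)} = 9 + c \left(-5\right) \left(-3\right) = 9 + - 5 c \left(-3\right) = 9 + 15 c$)
$\frac{1}{-31760 + u{\left(v{\left(-8,y \right)},-234 \right)}} = \frac{1}{-31760 + \left(9 + 15 \left(-234\right)\right)} = \frac{1}{-31760 + \left(9 - 3510\right)} = \frac{1}{-31760 - 3501} = \frac{1}{-35261} = - \frac{1}{35261}$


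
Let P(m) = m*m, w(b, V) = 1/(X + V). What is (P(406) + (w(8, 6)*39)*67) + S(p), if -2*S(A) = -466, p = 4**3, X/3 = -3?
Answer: 164198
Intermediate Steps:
X = -9 (X = 3*(-3) = -9)
w(b, V) = 1/(-9 + V)
P(m) = m**2
p = 64
S(A) = 233 (S(A) = -1/2*(-466) = 233)
(P(406) + (w(8, 6)*39)*67) + S(p) = (406**2 + (39/(-9 + 6))*67) + 233 = (164836 + (39/(-3))*67) + 233 = (164836 - 1/3*39*67) + 233 = (164836 - 13*67) + 233 = (164836 - 871) + 233 = 163965 + 233 = 164198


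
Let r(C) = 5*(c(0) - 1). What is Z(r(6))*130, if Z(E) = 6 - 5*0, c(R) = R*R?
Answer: 780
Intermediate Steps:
c(R) = R**2
r(C) = -5 (r(C) = 5*(0**2 - 1) = 5*(0 - 1) = 5*(-1) = -5)
Z(E) = 6 (Z(E) = 6 + 0 = 6)
Z(r(6))*130 = 6*130 = 780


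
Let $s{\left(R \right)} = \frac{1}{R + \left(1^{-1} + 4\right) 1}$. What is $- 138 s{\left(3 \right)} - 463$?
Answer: $- \frac{1921}{4} \approx -480.25$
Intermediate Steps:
$s{\left(R \right)} = \frac{1}{5 + R}$ ($s{\left(R \right)} = \frac{1}{R + \left(1 + 4\right) 1} = \frac{1}{R + 5 \cdot 1} = \frac{1}{R + 5} = \frac{1}{5 + R}$)
$- 138 s{\left(3 \right)} - 463 = - \frac{138}{5 + 3} - 463 = - \frac{138}{8} - 463 = \left(-138\right) \frac{1}{8} - 463 = - \frac{69}{4} - 463 = - \frac{1921}{4}$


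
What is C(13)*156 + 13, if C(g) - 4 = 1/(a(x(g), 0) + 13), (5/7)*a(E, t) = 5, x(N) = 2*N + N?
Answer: 3224/5 ≈ 644.80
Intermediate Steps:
x(N) = 3*N
a(E, t) = 7 (a(E, t) = (7/5)*5 = 7)
C(g) = 81/20 (C(g) = 4 + 1/(7 + 13) = 4 + 1/20 = 81/20)
C(13)*156 + 13 = (81/20)*156 + 13 = 3159/5 + 13 = 3224/5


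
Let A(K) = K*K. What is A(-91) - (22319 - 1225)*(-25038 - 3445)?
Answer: 600828683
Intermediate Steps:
A(K) = K²
A(-91) - (22319 - 1225)*(-25038 - 3445) = (-91)² - (22319 - 1225)*(-25038 - 3445) = 8281 - 21094*(-28483) = 8281 - 1*(-600820402) = 8281 + 600820402 = 600828683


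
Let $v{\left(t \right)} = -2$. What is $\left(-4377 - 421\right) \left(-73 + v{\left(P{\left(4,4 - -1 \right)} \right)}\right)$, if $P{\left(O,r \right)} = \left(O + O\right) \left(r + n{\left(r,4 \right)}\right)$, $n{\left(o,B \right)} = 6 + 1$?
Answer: $359850$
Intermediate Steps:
$n{\left(o,B \right)} = 7$
$P{\left(O,r \right)} = 2 O \left(7 + r\right)$ ($P{\left(O,r \right)} = \left(O + O\right) \left(r + 7\right) = 2 O \left(7 + r\right)$)
$\left(-4377 - 421\right) \left(-73 + v{\left(P{\left(4,4 - -1 \right)} \right)}\right) = \left(-4377 - 421\right) \left(-73 - 2\right) = \left(-4798\right) \left(-75\right) = 359850$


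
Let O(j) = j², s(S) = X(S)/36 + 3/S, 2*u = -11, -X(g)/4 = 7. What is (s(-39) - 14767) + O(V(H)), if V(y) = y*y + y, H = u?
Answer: -26498707/1872 ≈ -14155.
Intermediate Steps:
X(g) = -28 (X(g) = -4*7 = -28)
u = -11/2 (u = (½)*(-11) = -11/2 ≈ -5.5000)
s(S) = -7/9 + 3/S (s(S) = -28/36 + 3/S = -28*1/36 + 3/S = -7/9 + 3/S)
H = -11/2 ≈ -5.5000
V(y) = y + y² (V(y) = y² + y = y + y²)
(s(-39) - 14767) + O(V(H)) = ((-7/9 + 3/(-39)) - 14767) + (-11*(1 - 11/2)/2)² = ((-7/9 + 3*(-1/39)) - 14767) + (-11/2*(-9/2))² = ((-7/9 - 1/13) - 14767) + (99/4)² = (-100/117 - 14767) + 9801/16 = -1727839/117 + 9801/16 = -26498707/1872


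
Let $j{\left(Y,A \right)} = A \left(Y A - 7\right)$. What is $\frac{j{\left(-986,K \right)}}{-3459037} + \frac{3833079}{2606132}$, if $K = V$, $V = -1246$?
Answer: $\frac{4002652796720051}{9014707014884} \approx 444.01$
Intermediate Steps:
$K = -1246$
$j{\left(Y,A \right)} = A \left(-7 + A Y\right)$ ($j{\left(Y,A \right)} = A \left(A Y - 7\right) = A \left(-7 + A Y\right)$)
$\frac{j{\left(-986,K \right)}}{-3459037} + \frac{3833079}{2606132} = \frac{\left(-1246\right) \left(-7 - -1228556\right)}{-3459037} + \frac{3833079}{2606132} = - 1246 \left(-7 + 1228556\right) \left(- \frac{1}{3459037}\right) + 3833079 \cdot \frac{1}{2606132} = \left(-1246\right) 1228549 \left(- \frac{1}{3459037}\right) + \frac{3833079}{2606132} = \left(-1530772054\right) \left(- \frac{1}{3459037}\right) + \frac{3833079}{2606132} = \frac{1530772054}{3459037} + \frac{3833079}{2606132} = \frac{4002652796720051}{9014707014884}$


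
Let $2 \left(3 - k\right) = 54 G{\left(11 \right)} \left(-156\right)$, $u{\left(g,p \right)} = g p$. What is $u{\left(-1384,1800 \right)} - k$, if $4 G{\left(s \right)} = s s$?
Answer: $-2618616$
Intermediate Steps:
$G{\left(s \right)} = \frac{s^{2}}{4}$ ($G{\left(s \right)} = \frac{s s}{4} = \frac{s^{2}}{4}$)
$k = 127416$ ($k = 3 - \frac{54 \frac{11^{2}}{4} \left(-156\right)}{2} = 3 - \frac{54 \cdot \frac{1}{4} \cdot 121 \left(-156\right)}{2} = 3 - \frac{54 \cdot \frac{121}{4} \left(-156\right)}{2} = 3 - \frac{\frac{3267}{2} \left(-156\right)}{2} = 3 - -127413 = 3 + 127413 = 127416$)
$u{\left(-1384,1800 \right)} - k = \left(-1384\right) 1800 - 127416 = -2491200 - 127416 = -2618616$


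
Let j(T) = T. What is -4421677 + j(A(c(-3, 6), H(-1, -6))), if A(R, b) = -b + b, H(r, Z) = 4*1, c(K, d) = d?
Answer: -4421677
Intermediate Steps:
H(r, Z) = 4
A(R, b) = 0
-4421677 + j(A(c(-3, 6), H(-1, -6))) = -4421677 + 0 = -4421677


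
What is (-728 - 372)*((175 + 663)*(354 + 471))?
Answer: -760485000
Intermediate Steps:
(-728 - 372)*((175 + 663)*(354 + 471)) = -921800*825 = -1100*691350 = -760485000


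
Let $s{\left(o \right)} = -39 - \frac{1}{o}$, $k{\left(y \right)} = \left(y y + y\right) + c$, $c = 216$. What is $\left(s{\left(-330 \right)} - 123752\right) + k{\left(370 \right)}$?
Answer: $\frac{4519351}{330} \approx 13695.0$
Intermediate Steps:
$k{\left(y \right)} = 216 + y + y^{2}$ ($k{\left(y \right)} = \left(y y + y\right) + 216 = \left(y^{2} + y\right) + 216 = \left(y + y^{2}\right) + 216 = 216 + y + y^{2}$)
$\left(s{\left(-330 \right)} - 123752\right) + k{\left(370 \right)} = \left(\left(-39 - \frac{1}{-330}\right) - 123752\right) + \left(216 + 370 + 370^{2}\right) = \left(\left(-39 - - \frac{1}{330}\right) - 123752\right) + \left(216 + 370 + 136900\right) = \left(\left(-39 + \frac{1}{330}\right) - 123752\right) + 137486 = \left(- \frac{12869}{330} - 123752\right) + 137486 = - \frac{40851029}{330} + 137486 = \frac{4519351}{330}$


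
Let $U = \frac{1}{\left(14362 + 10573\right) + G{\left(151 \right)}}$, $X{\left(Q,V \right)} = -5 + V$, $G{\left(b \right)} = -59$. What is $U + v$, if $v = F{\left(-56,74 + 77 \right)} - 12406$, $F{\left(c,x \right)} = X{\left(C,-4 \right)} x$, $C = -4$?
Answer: $- \frac{342418139}{24876} \approx -13765.0$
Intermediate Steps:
$F{\left(c,x \right)} = - 9 x$ ($F{\left(c,x \right)} = \left(-5 - 4\right) x = - 9 x$)
$U = \frac{1}{24876}$ ($U = \frac{1}{\left(14362 + 10573\right) - 59} = \frac{1}{24935 - 59} = \frac{1}{24876} \approx 4.0199 \cdot 10^{-5}$)
$v = -13765$ ($v = - 9 \left(74 + 77\right) - 12406 = \left(-9\right) 151 - 12406 = -1359 - 12406 = -13765$)
$U + v = \frac{1}{24876} - 13765 = - \frac{342418139}{24876}$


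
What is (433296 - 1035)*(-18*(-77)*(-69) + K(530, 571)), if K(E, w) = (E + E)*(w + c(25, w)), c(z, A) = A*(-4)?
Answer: -826229727054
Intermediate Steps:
c(z, A) = -4*A
K(E, w) = -6*E*w (K(E, w) = (E + E)*(w - 4*w) = (2*E)*(-3*w) = -6*E*w)
(433296 - 1035)*(-18*(-77)*(-69) + K(530, 571)) = (433296 - 1035)*(-18*(-77)*(-69) - 6*530*571) = 432261*(1386*(-69) - 1815780) = 432261*(-95634 - 1815780) = 432261*(-1911414) = -826229727054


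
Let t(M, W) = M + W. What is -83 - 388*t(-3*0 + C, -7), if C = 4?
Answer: 1081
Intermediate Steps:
-83 - 388*t(-3*0 + C, -7) = -83 - 388*((-3*0 + 4) - 7) = -83 - 388*((0 + 4) - 7) = -83 - 388*(4 - 7) = -83 - 388*(-3) = -83 + 1164 = 1081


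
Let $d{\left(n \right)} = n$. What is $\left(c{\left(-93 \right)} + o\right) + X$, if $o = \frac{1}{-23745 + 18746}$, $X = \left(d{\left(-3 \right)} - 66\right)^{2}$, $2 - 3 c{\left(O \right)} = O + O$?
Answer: $\frac{72340526}{14997} \approx 4823.7$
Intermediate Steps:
$c{\left(O \right)} = \frac{2}{3} - \frac{2 O}{3}$ ($c{\left(O \right)} = \frac{2}{3} - \frac{O + O}{3} = \frac{2}{3} - \frac{2 O}{3}$)
$X = 4761$ ($X = \left(-3 - 66\right)^{2} = \left(-69\right)^{2} = 4761$)
$o = - \frac{1}{4999}$ ($o = \frac{1}{-4999} = - \frac{1}{4999} \approx -0.00020004$)
$\left(c{\left(-93 \right)} + o\right) + X = \left(\left(\frac{2}{3} - -62\right) - \frac{1}{4999}\right) + 4761 = \left(\left(\frac{2}{3} + 62\right) - \frac{1}{4999}\right) + 4761 = \left(\frac{188}{3} - \frac{1}{4999}\right) + 4761 = \frac{939809}{14997} + 4761 = \frac{72340526}{14997}$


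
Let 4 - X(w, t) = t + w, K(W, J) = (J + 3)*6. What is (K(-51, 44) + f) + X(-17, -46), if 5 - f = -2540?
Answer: 2894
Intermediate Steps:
K(W, J) = 18 + 6*J (K(W, J) = (3 + J)*6 = 18 + 6*J)
X(w, t) = 4 - t - w (X(w, t) = 4 - (t + w) = 4 + (-t - w) = 4 - t - w)
f = 2545 (f = 5 - 1*(-2540) = 5 + 2540 = 2545)
(K(-51, 44) + f) + X(-17, -46) = ((18 + 6*44) + 2545) + (4 - 1*(-46) - 1*(-17)) = ((18 + 264) + 2545) + (4 + 46 + 17) = (282 + 2545) + 67 = 2827 + 67 = 2894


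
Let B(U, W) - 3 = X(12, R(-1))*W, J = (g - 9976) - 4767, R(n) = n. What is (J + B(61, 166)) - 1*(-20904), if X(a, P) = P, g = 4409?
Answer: 10407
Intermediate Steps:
J = -10334 (J = (4409 - 9976) - 4767 = -5567 - 4767 = -10334)
B(U, W) = 3 - W
(J + B(61, 166)) - 1*(-20904) = (-10334 + (3 - 1*166)) - 1*(-20904) = (-10334 + (3 - 166)) + 20904 = (-10334 - 163) + 20904 = -10497 + 20904 = 10407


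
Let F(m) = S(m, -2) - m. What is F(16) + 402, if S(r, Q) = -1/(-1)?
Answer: 387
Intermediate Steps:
S(r, Q) = 1 (S(r, Q) = -1*(-1) = 1)
F(m) = 1 - m
F(16) + 402 = (1 - 1*16) + 402 = (1 - 16) + 402 = -15 + 402 = 387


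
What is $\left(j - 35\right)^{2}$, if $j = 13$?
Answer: $484$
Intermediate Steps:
$\left(j - 35\right)^{2} = \left(13 - 35\right)^{2} = \left(-22\right)^{2} = 484$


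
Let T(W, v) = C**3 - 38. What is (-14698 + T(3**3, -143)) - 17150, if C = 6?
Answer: -31670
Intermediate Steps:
T(W, v) = 178 (T(W, v) = 6**3 - 38 = 216 - 38 = 178)
(-14698 + T(3**3, -143)) - 17150 = (-14698 + 178) - 17150 = -14520 - 17150 = -31670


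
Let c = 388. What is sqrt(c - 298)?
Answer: 3*sqrt(10) ≈ 9.4868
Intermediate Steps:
sqrt(c - 298) = sqrt(388 - 298) = sqrt(90) = 3*sqrt(10)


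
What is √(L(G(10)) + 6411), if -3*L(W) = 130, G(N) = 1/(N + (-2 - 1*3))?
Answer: √57309/3 ≈ 79.798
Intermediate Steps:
G(N) = 1/(-5 + N) (G(N) = 1/(N + (-2 - 3)) = 1/(N - 5) = 1/(-5 + N))
L(W) = -130/3 (L(W) = -⅓*130 = -130/3)
√(L(G(10)) + 6411) = √(-130/3 + 6411) = √(19103/3) = √57309/3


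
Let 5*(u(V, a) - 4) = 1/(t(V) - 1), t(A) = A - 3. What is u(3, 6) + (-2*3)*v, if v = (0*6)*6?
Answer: 19/5 ≈ 3.8000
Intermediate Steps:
t(A) = -3 + A
u(V, a) = 4 + 1/(5*(-4 + V)) (u(V, a) = 4 + 1/(5*((-3 + V) - 1)) = 4 + 1/(5*(-4 + V)))
v = 0 (v = 0*6 = 0)
u(3, 6) + (-2*3)*v = (-79 + 20*3)/(5*(-4 + 3)) - 2*3*0 = (⅕)*(-79 + 60)/(-1) - 6*0 = (⅕)*(-1)*(-19) + 0 = 19/5 + 0 = 19/5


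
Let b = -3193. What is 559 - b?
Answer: 3752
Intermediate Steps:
559 - b = 559 - 1*(-3193) = 559 + 3193 = 3752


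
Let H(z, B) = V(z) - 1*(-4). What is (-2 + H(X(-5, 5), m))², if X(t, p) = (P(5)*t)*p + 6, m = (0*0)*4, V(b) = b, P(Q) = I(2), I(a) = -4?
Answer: 11664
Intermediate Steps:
P(Q) = -4
m = 0 (m = 0*4 = 0)
X(t, p) = 6 - 4*p*t (X(t, p) = (-4*t)*p + 6 = -4*p*t + 6 = 6 - 4*p*t)
H(z, B) = 4 + z (H(z, B) = z - 1*(-4) = z + 4 = 4 + z)
(-2 + H(X(-5, 5), m))² = (-2 + (4 + (6 - 4*5*(-5))))² = (-2 + (4 + (6 + 100)))² = (-2 + (4 + 106))² = (-2 + 110)² = 108² = 11664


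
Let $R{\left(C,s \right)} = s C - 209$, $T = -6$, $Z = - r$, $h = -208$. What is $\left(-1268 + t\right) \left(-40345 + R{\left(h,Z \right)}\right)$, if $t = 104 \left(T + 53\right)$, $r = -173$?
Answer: $-277067560$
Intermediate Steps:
$Z = 173$ ($Z = \left(-1\right) \left(-173\right) = 173$)
$t = 4888$ ($t = 104 \left(-6 + 53\right) = 104 \cdot 47 = 4888$)
$R{\left(C,s \right)} = -209 + C s$ ($R{\left(C,s \right)} = C s - 209 = -209 + C s$)
$\left(-1268 + t\right) \left(-40345 + R{\left(h,Z \right)}\right) = \left(-1268 + 4888\right) \left(-40345 - 36193\right) = 3620 \left(-40345 - 36193\right) = 3620 \left(-76538\right) = -277067560$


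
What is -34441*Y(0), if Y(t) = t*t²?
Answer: 0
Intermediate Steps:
Y(t) = t³
-34441*Y(0) = -34441*0³ = -34441*0 = 0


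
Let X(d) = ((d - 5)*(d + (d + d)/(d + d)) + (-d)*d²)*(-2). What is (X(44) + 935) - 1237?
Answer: 166556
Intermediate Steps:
X(d) = 2*d³ - 2*(1 + d)*(-5 + d) (X(d) = ((-5 + d)*(d + (2*d)/((2*d))) - d³)*(-2) = ((-5 + d)*(d + (2*d)*(1/(2*d))) - d³)*(-2) = ((-5 + d)*(d + 1) - d³)*(-2) = ((-5 + d)*(1 + d) - d³)*(-2) = ((1 + d)*(-5 + d) - d³)*(-2) = (-d³ + (1 + d)*(-5 + d))*(-2) = 2*d³ - 2*(1 + d)*(-5 + d))
(X(44) + 935) - 1237 = ((10 - 2*44² + 2*44³ + 8*44) + 935) - 1237 = ((10 - 2*1936 + 2*85184 + 352) + 935) - 1237 = ((10 - 3872 + 170368 + 352) + 935) - 1237 = (166858 + 935) - 1237 = 167793 - 1237 = 166556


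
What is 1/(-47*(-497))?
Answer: 1/23359 ≈ 4.2810e-5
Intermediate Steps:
1/(-47*(-497)) = 1/23359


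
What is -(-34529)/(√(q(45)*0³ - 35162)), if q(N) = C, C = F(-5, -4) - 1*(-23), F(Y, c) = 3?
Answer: -34529*I*√35162/35162 ≈ -184.14*I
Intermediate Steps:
C = 26 (C = 3 - 1*(-23) = 3 + 23 = 26)
q(N) = 26
-(-34529)/(√(q(45)*0³ - 35162)) = -(-34529)/(√(26*0³ - 35162)) = -(-34529)/(√(26*0 - 35162)) = -(-34529)/(√(0 - 35162)) = -(-34529)/(√(-35162)) = -(-34529)/(I*√35162) = -(-34529)*(-I*√35162/35162) = -34529*I*√35162/35162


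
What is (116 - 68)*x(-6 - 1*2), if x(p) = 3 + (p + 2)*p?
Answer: 2448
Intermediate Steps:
x(p) = 3 + p*(2 + p) (x(p) = 3 + (2 + p)*p = 3 + p*(2 + p))
(116 - 68)*x(-6 - 1*2) = (116 - 68)*(3 + (-6 - 1*2)² + 2*(-6 - 1*2)) = 48*(3 + (-6 - 2)² + 2*(-6 - 2)) = 48*(3 + (-8)² + 2*(-8)) = 48*(3 + 64 - 16) = 48*51 = 2448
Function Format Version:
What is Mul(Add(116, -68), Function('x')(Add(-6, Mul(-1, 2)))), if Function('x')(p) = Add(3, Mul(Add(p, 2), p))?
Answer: 2448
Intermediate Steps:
Function('x')(p) = Add(3, Mul(p, Add(2, p))) (Function('x')(p) = Add(3, Mul(Add(2, p), p)) = Add(3, Mul(p, Add(2, p))))
Mul(Add(116, -68), Function('x')(Add(-6, Mul(-1, 2)))) = Mul(Add(116, -68), Add(3, Pow(Add(-6, Mul(-1, 2)), 2), Mul(2, Add(-6, Mul(-1, 2))))) = Mul(48, Add(3, Pow(Add(-6, -2), 2), Mul(2, Add(-6, -2)))) = Mul(48, Add(3, Pow(-8, 2), Mul(2, -8))) = Mul(48, Add(3, 64, -16)) = Mul(48, 51) = 2448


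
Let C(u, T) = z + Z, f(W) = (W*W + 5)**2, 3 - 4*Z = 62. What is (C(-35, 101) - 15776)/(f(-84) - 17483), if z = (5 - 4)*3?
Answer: -63151/199360952 ≈ -0.00031677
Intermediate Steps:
Z = -59/4 (Z = 3/4 - 1/4*62 = 3/4 - 31/2 = -59/4 ≈ -14.750)
z = 3 (z = 1*3 = 3)
f(W) = (5 + W**2)**2 (f(W) = (W**2 + 5)**2 = (5 + W**2)**2)
C(u, T) = -47/4 (C(u, T) = 3 - 59/4 = -47/4)
(C(-35, 101) - 15776)/(f(-84) - 17483) = (-47/4 - 15776)/((5 + (-84)**2)**2 - 17483) = -63151/(4*((5 + 7056)**2 - 17483)) = -63151/(4*(7061**2 - 17483)) = -63151/(4*(49857721 - 17483)) = -63151/4/49840238 = -63151/4*1/49840238 = -63151/199360952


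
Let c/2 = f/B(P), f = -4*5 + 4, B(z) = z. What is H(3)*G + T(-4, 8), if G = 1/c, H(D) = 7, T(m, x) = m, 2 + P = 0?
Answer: -57/16 ≈ -3.5625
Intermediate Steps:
P = -2 (P = -2 + 0 = -2)
f = -16 (f = -20 + 4 = -16)
c = 16 (c = 2*(-16/(-2)) = 2*(-16*(-½)) = 2*8 = 16)
G = 1/16 ≈ 0.062500
H(3)*G + T(-4, 8) = 7*(1/16) - 4 = 7/16 - 4 = -57/16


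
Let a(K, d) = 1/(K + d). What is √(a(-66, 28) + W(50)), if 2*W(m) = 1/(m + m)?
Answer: 9*I*√38/380 ≈ 0.146*I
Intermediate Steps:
W(m) = 1/(4*m) (W(m) = 1/(2*(m + m)) = 1/(2*((2*m))) = (1/(2*m))/2 = 1/(4*m))
√(a(-66, 28) + W(50)) = √(1/(-66 + 28) + (¼)/50) = √(1/(-38) + (¼)*(1/50)) = √(-1/38 + 1/200) = √(-81/3800) = 9*I*√38/380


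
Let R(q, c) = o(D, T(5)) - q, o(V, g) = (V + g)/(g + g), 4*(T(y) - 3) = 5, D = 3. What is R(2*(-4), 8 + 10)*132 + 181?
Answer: 22943/17 ≈ 1349.6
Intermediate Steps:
T(y) = 17/4 (T(y) = 3 + (¼)*5 = 3 + 5/4 = 17/4)
o(V, g) = (V + g)/(2*g) (o(V, g) = (V + g)/((2*g)) = (V + g)*(1/(2*g)) = (V + g)/(2*g))
R(q, c) = 29/34 - q (R(q, c) = (3 + 17/4)/(2*(17/4)) - q = (½)*(4/17)*(29/4) - q = 29/34 - q)
R(2*(-4), 8 + 10)*132 + 181 = (29/34 - 2*(-4))*132 + 181 = (29/34 - 1*(-8))*132 + 181 = (29/34 + 8)*132 + 181 = (301/34)*132 + 181 = 19866/17 + 181 = 22943/17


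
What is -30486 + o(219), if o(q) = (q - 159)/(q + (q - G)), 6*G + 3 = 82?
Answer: -77708454/2549 ≈ -30486.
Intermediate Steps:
G = 79/6 (G = -1/2 + (1/6)*82 = -1/2 + 41/3 = 79/6 ≈ 13.167)
o(q) = (-159 + q)/(-79/6 + 2*q) (o(q) = (q - 159)/(q + (q - 1*79/6)) = (-159 + q)/(q + (q - 79/6)) = (-159 + q)/(q + (-79/6 + q)) = (-159 + q)/(-79/6 + 2*q))
-30486 + o(219) = -30486 + 6*(-159 + 219)/(-79 + 12*219) = -30486 + 6*60/(-79 + 2628) = -30486 + 6*60/2549 = -30486 + 6*(1/2549)*60 = -30486 + 360/2549 = -77708454/2549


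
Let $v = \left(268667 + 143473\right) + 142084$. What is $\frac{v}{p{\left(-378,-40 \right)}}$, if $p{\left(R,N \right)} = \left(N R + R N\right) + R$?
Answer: $\frac{277112}{14931} \approx 18.56$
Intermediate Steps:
$p{\left(R,N \right)} = R + 2 N R$ ($p{\left(R,N \right)} = \left(N R + N R\right) + R = 2 N R + R = R + 2 N R$)
$v = 554224$ ($v = 412140 + 142084 = 554224$)
$\frac{v}{p{\left(-378,-40 \right)}} = \frac{554224}{\left(-378\right) \left(1 + 2 \left(-40\right)\right)} = \frac{554224}{\left(-378\right) \left(1 - 80\right)} = \frac{554224}{\left(-378\right) \left(-79\right)} = \frac{554224}{29862} = 554224 \cdot \frac{1}{29862} = \frac{277112}{14931}$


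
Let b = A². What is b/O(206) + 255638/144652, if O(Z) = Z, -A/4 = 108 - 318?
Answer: 25529778157/7449578 ≈ 3427.0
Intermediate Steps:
A = 840 (A = -4*(108 - 318) = -4*(-210) = 840)
b = 705600 (b = 840² = 705600)
b/O(206) + 255638/144652 = 705600/206 + 255638/144652 = 705600*(1/206) + 255638*(1/144652) = 352800/103 + 127819/72326 = 25529778157/7449578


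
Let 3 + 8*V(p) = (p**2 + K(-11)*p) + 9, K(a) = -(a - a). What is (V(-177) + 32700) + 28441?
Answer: 520463/8 ≈ 65058.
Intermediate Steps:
K(a) = 0 (K(a) = -1*0 = 0)
V(p) = 3/4 + p**2/8 (V(p) = -3/8 + ((p**2 + 0*p) + 9)/8 = -3/8 + ((p**2 + 0) + 9)/8 = -3/8 + (p**2 + 9)/8 = -3/8 + (9 + p**2)/8 = -3/8 + (9/8 + p**2/8) = 3/4 + p**2/8)
(V(-177) + 32700) + 28441 = ((3/4 + (1/8)*(-177)**2) + 32700) + 28441 = ((3/4 + (1/8)*31329) + 32700) + 28441 = ((3/4 + 31329/8) + 32700) + 28441 = (31335/8 + 32700) + 28441 = 292935/8 + 28441 = 520463/8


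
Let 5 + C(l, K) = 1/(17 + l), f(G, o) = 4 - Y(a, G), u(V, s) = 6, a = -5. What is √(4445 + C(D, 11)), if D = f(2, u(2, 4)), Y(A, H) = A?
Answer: √3001466/26 ≈ 66.634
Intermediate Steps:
f(G, o) = 9 (f(G, o) = 4 - 1*(-5) = 4 + 5 = 9)
D = 9
C(l, K) = -5 + 1/(17 + l)
√(4445 + C(D, 11)) = √(4445 + (-84 - 5*9)/(17 + 9)) = √(4445 + (-84 - 45)/26) = √(4445 + (1/26)*(-129)) = √(4445 - 129/26) = √(115441/26) = √3001466/26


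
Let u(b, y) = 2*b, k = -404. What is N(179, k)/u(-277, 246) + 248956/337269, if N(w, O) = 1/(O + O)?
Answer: 111441009461/150972397008 ≈ 0.73815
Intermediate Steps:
N(w, O) = 1/(2*O)
N(179, k)/u(-277, 246) + 248956/337269 = ((½)/(-404))/((2*(-277))) + 248956/337269 = ((½)*(-1/404))/(-554) + 248956*(1/337269) = -1/808*(-1/554) + 248956/337269 = 1/447632 + 248956/337269 = 111441009461/150972397008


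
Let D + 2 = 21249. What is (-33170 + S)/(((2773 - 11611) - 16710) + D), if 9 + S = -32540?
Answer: 65719/4301 ≈ 15.280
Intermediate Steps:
S = -32549 (S = -9 - 32540 = -32549)
D = 21247 (D = -2 + 21249 = 21247)
(-33170 + S)/(((2773 - 11611) - 16710) + D) = (-33170 - 32549)/(((2773 - 11611) - 16710) + 21247) = -65719/((-8838 - 16710) + 21247) = -65719/(-25548 + 21247) = -65719/(-4301) = -65719*(-1/4301) = 65719/4301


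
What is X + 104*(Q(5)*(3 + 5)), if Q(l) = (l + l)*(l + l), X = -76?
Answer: 83124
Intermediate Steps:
Q(l) = 4*l² (Q(l) = (2*l)*(2*l) = 4*l²)
X + 104*(Q(5)*(3 + 5)) = -76 + 104*((4*5²)*(3 + 5)) = -76 + 104*((4*25)*8) = -76 + 104*(100*8) = -76 + 104*800 = -76 + 83200 = 83124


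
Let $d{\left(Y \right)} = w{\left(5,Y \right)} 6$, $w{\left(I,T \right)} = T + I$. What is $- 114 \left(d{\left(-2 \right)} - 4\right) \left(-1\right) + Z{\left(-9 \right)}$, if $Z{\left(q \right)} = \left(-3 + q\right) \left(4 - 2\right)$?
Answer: $1572$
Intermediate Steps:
$w{\left(I,T \right)} = I + T$
$Z{\left(q \right)} = -6 + 2 q$ ($Z{\left(q \right)} = \left(-3 + q\right) 2 = -6 + 2 q$)
$d{\left(Y \right)} = 30 + 6 Y$ ($d{\left(Y \right)} = \left(5 + Y\right) 6 = 30 + 6 Y$)
$- 114 \left(d{\left(-2 \right)} - 4\right) \left(-1\right) + Z{\left(-9 \right)} = - 114 \left(\left(30 + 6 \left(-2\right)\right) - 4\right) \left(-1\right) + \left(-6 + 2 \left(-9\right)\right) = - 114 \left(\left(30 - 12\right) - 4\right) \left(-1\right) - 24 = - 114 \left(18 - 4\right) \left(-1\right) - 24 = - 114 \cdot 14 \left(-1\right) - 24 = \left(-114\right) \left(-14\right) - 24 = 1596 - 24 = 1572$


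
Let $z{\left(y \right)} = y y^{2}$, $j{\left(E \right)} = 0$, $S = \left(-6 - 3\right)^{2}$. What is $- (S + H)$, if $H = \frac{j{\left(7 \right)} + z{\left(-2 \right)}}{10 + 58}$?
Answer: $- \frac{1375}{17} \approx -80.882$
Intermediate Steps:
$S = 81$ ($S = \left(-9\right)^{2} = 81$)
$z{\left(y \right)} = y^{3}$
$H = - \frac{2}{17}$ ($H = \frac{0 + \left(-2\right)^{3}}{10 + 58} = \frac{0 - 8}{68} = \left(-8\right) \frac{1}{68} = - \frac{2}{17} \approx -0.11765$)
$- (S + H) = - (81 - \frac{2}{17}) = \left(-1\right) \frac{1375}{17} = - \frac{1375}{17}$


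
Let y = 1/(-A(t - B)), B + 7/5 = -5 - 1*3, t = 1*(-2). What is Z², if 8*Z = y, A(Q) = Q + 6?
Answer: 25/287296 ≈ 8.7018e-5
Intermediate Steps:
t = -2
B = -47/5 (B = -7/5 + (-5 - 1*3) = -7/5 + (-5 - 3) = -7/5 - 8 = -47/5 ≈ -9.4000)
A(Q) = 6 + Q
y = -5/67 (y = 1/(-(6 + (-2 - 1*(-47/5)))) = 1/(-(6 + (-2 + 47/5))) = 1/(-(6 + 37/5)) = 1/(-1*67/5) = 1/(-67/5) = -5/67 ≈ -0.074627)
Z = -5/536 (Z = (⅛)*(-5/67) = -5/536 ≈ -0.0093284)
Z² = (-5/536)² = 25/287296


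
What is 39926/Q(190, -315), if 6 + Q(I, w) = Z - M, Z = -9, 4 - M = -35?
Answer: -19963/27 ≈ -739.37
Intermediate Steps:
M = 39 (M = 4 - 1*(-35) = 4 + 35 = 39)
Q(I, w) = -54 (Q(I, w) = -6 + (-9 - 1*39) = -6 + (-9 - 39) = -6 - 48 = -54)
39926/Q(190, -315) = 39926/(-54) = 39926*(-1/54) = -19963/27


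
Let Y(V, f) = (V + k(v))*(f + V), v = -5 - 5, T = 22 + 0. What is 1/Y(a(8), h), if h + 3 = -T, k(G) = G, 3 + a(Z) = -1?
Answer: 1/406 ≈ 0.0024631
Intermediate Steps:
T = 22
v = -10
a(Z) = -4 (a(Z) = -3 - 1 = -4)
h = -25 (h = -3 - 1*22 = -3 - 22 = -25)
Y(V, f) = (-10 + V)*(V + f) (Y(V, f) = (V - 10)*(f + V) = (-10 + V)*(V + f))
1/Y(a(8), h) = 1/((-4)**2 - 10*(-4) - 10*(-25) - 4*(-25)) = 1/(16 + 40 + 250 + 100) = 1/406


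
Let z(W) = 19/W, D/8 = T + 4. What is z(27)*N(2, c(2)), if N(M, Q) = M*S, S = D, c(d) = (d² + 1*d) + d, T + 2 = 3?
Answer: 1520/27 ≈ 56.296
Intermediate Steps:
T = 1 (T = -2 + 3 = 1)
D = 40 (D = 8*(1 + 4) = 8*5 = 40)
c(d) = d² + 2*d (c(d) = (d² + d) + d = (d + d²) + d = d² + 2*d)
S = 40
N(M, Q) = 40*M (N(M, Q) = M*40 = 40*M)
z(27)*N(2, c(2)) = (19/27)*(40*2) = (19*(1/27))*80 = (19/27)*80 = 1520/27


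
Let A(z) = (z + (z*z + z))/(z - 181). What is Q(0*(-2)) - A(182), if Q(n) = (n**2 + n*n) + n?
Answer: -33488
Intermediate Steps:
Q(n) = n + 2*n**2 (Q(n) = (n**2 + n**2) + n = 2*n**2 + n = n + 2*n**2)
A(z) = (z**2 + 2*z)/(-181 + z) (A(z) = (z + (z**2 + z))/(-181 + z) = (z + (z + z**2))/(-181 + z) = (z**2 + 2*z)/(-181 + z))
Q(0*(-2)) - A(182) = (0*(-2))*(1 + 2*(0*(-2))) - 182*(2 + 182)/(-181 + 182) = 0*(1 + 2*0) - 182*184/1 = 0*(1 + 0) - 182*184 = 0*1 - 1*33488 = 0 - 33488 = -33488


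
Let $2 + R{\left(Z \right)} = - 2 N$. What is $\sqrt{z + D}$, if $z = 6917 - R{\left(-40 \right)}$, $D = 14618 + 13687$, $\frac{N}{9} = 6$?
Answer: $22 \sqrt{73} \approx 187.97$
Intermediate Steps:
$N = 54$ ($N = 9 \cdot 6 = 54$)
$R{\left(Z \right)} = -110$ ($R{\left(Z \right)} = -2 - 108 = -110$)
$D = 28305$
$z = 7027$ ($z = 6917 - -110 = 6917 + 110 = 7027$)
$\sqrt{z + D} = \sqrt{7027 + 28305} = \sqrt{35332} = 22 \sqrt{73}$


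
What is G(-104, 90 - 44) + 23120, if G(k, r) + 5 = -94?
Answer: 23021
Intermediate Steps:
G(k, r) = -99 (G(k, r) = -5 - 94 = -99)
G(-104, 90 - 44) + 23120 = -99 + 23120 = 23021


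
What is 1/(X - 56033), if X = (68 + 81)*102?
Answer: -1/40835 ≈ -2.4489e-5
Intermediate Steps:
X = 15198 (X = 149*102 = 15198)
1/(X - 56033) = 1/(15198 - 56033) = 1/(-40835) = -1/40835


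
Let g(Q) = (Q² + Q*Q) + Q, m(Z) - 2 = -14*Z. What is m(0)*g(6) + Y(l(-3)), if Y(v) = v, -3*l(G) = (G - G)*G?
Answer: 156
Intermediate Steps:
l(G) = 0 (l(G) = -(G - G)*G/3 = -0*G = -⅓*0 = 0)
m(Z) = 2 - 14*Z
g(Q) = Q + 2*Q² (g(Q) = (Q² + Q²) + Q = 2*Q² + Q = Q + 2*Q²)
m(0)*g(6) + Y(l(-3)) = (2 - 14*0)*(6*(1 + 2*6)) + 0 = (2 + 0)*(6*(1 + 12)) + 0 = 2*(6*13) + 0 = 2*78 + 0 = 156 + 0 = 156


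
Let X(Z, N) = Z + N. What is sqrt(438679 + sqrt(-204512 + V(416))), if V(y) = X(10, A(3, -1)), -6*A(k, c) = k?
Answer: sqrt(1754716 + 6*I*sqrt(90890))/2 ≈ 662.33 + 0.34139*I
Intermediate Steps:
A(k, c) = -k/6
X(Z, N) = N + Z
V(y) = 19/2 (V(y) = -1/6*3 + 10 = -1/2 + 10 = 19/2)
sqrt(438679 + sqrt(-204512 + V(416))) = sqrt(438679 + sqrt(-204512 + 19/2)) = sqrt(438679 + sqrt(-409005/2)) = sqrt(438679 + 3*I*sqrt(90890)/2)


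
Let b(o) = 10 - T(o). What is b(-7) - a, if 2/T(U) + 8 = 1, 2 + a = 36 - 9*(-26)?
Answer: -1804/7 ≈ -257.71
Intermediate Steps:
a = 268 (a = -2 + (36 - 9*(-26)) = -2 + (36 + 234) = -2 + 270 = 268)
T(U) = -2/7 (T(U) = 2/(-8 + 1) = 2/(-7) = 2*(-⅐) = -2/7)
b(o) = 72/7 (b(o) = 10 - 1*(-2/7) = 10 + 2/7 = 72/7)
b(-7) - a = 72/7 - 1*268 = 72/7 - 268 = -1804/7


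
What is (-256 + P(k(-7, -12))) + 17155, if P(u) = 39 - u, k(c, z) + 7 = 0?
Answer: 16945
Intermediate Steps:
k(c, z) = -7 (k(c, z) = -7 + 0 = -7)
(-256 + P(k(-7, -12))) + 17155 = (-256 + (39 - 1*(-7))) + 17155 = (-256 + (39 + 7)) + 17155 = (-256 + 46) + 17155 = -210 + 17155 = 16945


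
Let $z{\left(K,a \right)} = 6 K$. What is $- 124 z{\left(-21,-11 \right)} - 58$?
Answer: $15566$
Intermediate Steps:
$- 124 z{\left(-21,-11 \right)} - 58 = - 124 \cdot 6 \left(-21\right) - 58 = \left(-124\right) \left(-126\right) - 58 = 15624 - 58 = 15566$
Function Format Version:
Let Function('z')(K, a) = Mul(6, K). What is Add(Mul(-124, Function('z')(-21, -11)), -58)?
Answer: 15566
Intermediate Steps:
Add(Mul(-124, Function('z')(-21, -11)), -58) = Add(Mul(-124, Mul(6, -21)), -58) = Add(Mul(-124, -126), -58) = Add(15624, -58) = 15566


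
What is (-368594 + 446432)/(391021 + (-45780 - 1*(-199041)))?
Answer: 38919/272141 ≈ 0.14301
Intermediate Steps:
(-368594 + 446432)/(391021 + (-45780 - 1*(-199041))) = 77838/(391021 + (-45780 + 199041)) = 77838/(391021 + 153261) = 77838/544282 = 77838*(1/544282) = 38919/272141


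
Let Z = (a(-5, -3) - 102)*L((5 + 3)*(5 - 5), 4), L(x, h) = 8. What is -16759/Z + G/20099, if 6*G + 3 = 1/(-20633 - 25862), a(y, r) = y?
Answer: 46983947882377/2399803716840 ≈ 19.578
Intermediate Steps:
G = -69743/139485 (G = -1/2 + 1/(6*(-20633 - 25862)) = -1/2 + (1/6)/(-46495) = -1/2 + (1/6)*(-1/46495) = -1/2 - 1/278970 = -69743/139485 ≈ -0.50000)
Z = -856 (Z = (-5 - 102)*8 = -107*8 = -856)
-16759/Z + G/20099 = -16759/(-856) - 69743/139485/20099 = -16759*(-1/856) - 69743/139485*1/20099 = 16759/856 - 69743/2803509015 = 46983947882377/2399803716840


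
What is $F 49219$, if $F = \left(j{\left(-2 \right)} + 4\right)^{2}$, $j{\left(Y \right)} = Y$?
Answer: $196876$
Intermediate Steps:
$F = 4$ ($F = \left(-2 + 4\right)^{2} = 2^{2} = 4$)
$F 49219 = 4 \cdot 49219 = 196876$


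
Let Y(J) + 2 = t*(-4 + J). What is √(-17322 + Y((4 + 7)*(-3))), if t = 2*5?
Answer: 3*I*√1966 ≈ 133.02*I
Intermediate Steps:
t = 10
Y(J) = -42 + 10*J (Y(J) = -2 + 10*(-4 + J) = -2 + (-40 + 10*J) = -42 + 10*J)
√(-17322 + Y((4 + 7)*(-3))) = √(-17322 + (-42 + 10*((4 + 7)*(-3)))) = √(-17322 + (-42 + 10*(11*(-3)))) = √(-17322 + (-42 + 10*(-33))) = √(-17322 + (-42 - 330)) = √(-17322 - 372) = √(-17694) = 3*I*√1966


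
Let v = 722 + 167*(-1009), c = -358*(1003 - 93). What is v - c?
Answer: 157999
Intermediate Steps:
c = -325780 (c = -358*910 = -325780)
v = -167781 (v = 722 - 168503 = -167781)
v - c = -167781 - 1*(-325780) = -167781 + 325780 = 157999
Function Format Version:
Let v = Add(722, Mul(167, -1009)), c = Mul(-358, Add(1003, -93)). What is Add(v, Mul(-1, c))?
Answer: 157999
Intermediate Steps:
c = -325780 (c = Mul(-358, 910) = -325780)
v = -167781 (v = Add(722, -168503) = -167781)
Add(v, Mul(-1, c)) = Add(-167781, Mul(-1, -325780)) = Add(-167781, 325780) = 157999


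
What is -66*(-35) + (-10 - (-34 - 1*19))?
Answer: 2353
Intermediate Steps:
-66*(-35) + (-10 - (-34 - 1*19)) = 2310 + (-10 - (-34 - 19)) = 2310 + (-10 - 1*(-53)) = 2310 + (-10 + 53) = 2310 + 43 = 2353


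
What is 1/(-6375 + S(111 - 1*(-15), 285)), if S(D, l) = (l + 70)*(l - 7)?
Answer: 1/92315 ≈ 1.0832e-5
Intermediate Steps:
S(D, l) = (-7 + l)*(70 + l) (S(D, l) = (70 + l)*(-7 + l) = (-7 + l)*(70 + l))
1/(-6375 + S(111 - 1*(-15), 285)) = 1/(-6375 + (-490 + 285² + 63*285)) = 1/(-6375 + (-490 + 81225 + 17955)) = 1/(-6375 + 98690) = 1/92315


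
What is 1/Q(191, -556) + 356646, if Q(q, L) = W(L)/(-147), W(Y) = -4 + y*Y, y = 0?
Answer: 1426731/4 ≈ 3.5668e+5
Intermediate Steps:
W(Y) = -4 (W(Y) = -4 + 0*Y = -4 + 0 = -4)
Q(q, L) = 4/147 (Q(q, L) = -4/(-147) = -4*(-1/147) = 4/147)
1/Q(191, -556) + 356646 = 1/(4/147) + 356646 = 147/4 + 356646 = 1426731/4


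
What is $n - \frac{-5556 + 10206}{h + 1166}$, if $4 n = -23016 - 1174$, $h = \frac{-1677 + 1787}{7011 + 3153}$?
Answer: $- \frac{6519836815}{1077394} \approx -6051.5$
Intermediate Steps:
$h = \frac{5}{462}$ ($h = \frac{110}{10164} = 110 \cdot \frac{1}{10164} = \frac{5}{462} \approx 0.010823$)
$n = - \frac{12095}{2}$ ($n = \frac{-23016 - 1174}{4} = \frac{1}{4} \left(-24190\right) = - \frac{12095}{2} \approx -6047.5$)
$n - \frac{-5556 + 10206}{h + 1166} = - \frac{12095}{2} - \frac{-5556 + 10206}{\frac{5}{462} + 1166} = - \frac{12095}{2} - \frac{4650}{\frac{538697}{462}} = - \frac{12095}{2} - 4650 \cdot \frac{462}{538697} = - \frac{12095}{2} - \frac{2148300}{538697} = - \frac{6519836815}{1077394}$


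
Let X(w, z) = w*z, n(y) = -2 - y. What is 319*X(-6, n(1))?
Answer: 5742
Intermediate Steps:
319*X(-6, n(1)) = 319*(-6*(-2 - 1*1)) = 319*(-6*(-2 - 1)) = 319*(-6*(-3)) = 319*18 = 5742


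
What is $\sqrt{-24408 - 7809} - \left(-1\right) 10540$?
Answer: $10540 + i \sqrt{32217} \approx 10540.0 + 179.49 i$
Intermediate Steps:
$\sqrt{-24408 - 7809} - \left(-1\right) 10540 = \sqrt{-32217} - -10540 = i \sqrt{32217} + 10540 = 10540 + i \sqrt{32217}$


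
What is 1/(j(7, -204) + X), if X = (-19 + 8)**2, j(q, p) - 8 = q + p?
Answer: -1/68 ≈ -0.014706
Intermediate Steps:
j(q, p) = 8 + p + q (j(q, p) = 8 + (q + p) = 8 + (p + q) = 8 + p + q)
X = 121 (X = (-11)**2 = 121)
1/(j(7, -204) + X) = 1/((8 - 204 + 7) + 121) = 1/(-189 + 121) = 1/(-68) = -1/68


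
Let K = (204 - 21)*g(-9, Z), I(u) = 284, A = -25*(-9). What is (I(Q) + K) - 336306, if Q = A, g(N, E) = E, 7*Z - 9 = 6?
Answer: -2349409/7 ≈ -3.3563e+5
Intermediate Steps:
Z = 15/7 (Z = 9/7 + (⅐)*6 = 9/7 + 6/7 = 15/7 ≈ 2.1429)
A = 225
Q = 225
K = 2745/7 (K = (204 - 21)*(15/7) = 183*(15/7) = 2745/7 ≈ 392.14)
(I(Q) + K) - 336306 = (284 + 2745/7) - 336306 = 4733/7 - 336306 = -2349409/7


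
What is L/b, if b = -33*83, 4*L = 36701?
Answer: -36701/10956 ≈ -3.3499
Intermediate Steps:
L = 36701/4 (L = (1/4)*36701 = 36701/4 ≈ 9175.3)
b = -2739
L/b = (36701/4)/(-2739) = (36701/4)*(-1/2739) = -36701/10956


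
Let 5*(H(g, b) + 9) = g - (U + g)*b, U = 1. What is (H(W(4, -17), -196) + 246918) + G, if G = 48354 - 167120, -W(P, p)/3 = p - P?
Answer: 653322/5 ≈ 1.3066e+5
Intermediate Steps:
W(P, p) = -3*p + 3*P (W(P, p) = -3*(p - P) = -3*p + 3*P)
H(g, b) = -9 + g/5 - b*(1 + g)/5 (H(g, b) = -9 + (g - (1 + g)*b)/5 = -9 + (g - b*(1 + g))/5 = -9 + (g/5 - b*(1 + g)/5) = -9 + g/5 - b*(1 + g)/5)
G = -118766
(H(W(4, -17), -196) + 246918) + G = ((-9 - ⅕*(-196) + (-3*(-17) + 3*4)/5 - ⅕*(-196)*(-3*(-17) + 3*4)) + 246918) - 118766 = ((-9 + 196/5 + (51 + 12)/5 - ⅕*(-196)*(51 + 12)) + 246918) - 118766 = ((-9 + 196/5 + (⅕)*63 - ⅕*(-196)*63) + 246918) - 118766 = ((-9 + 196/5 + 63/5 + 12348/5) + 246918) - 118766 = (12562/5 + 246918) - 118766 = 1247152/5 - 118766 = 653322/5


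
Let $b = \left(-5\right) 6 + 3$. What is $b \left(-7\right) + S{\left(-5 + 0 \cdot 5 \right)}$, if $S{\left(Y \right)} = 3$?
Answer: $192$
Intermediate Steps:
$b = -27$ ($b = -30 + 3 = -27$)
$b \left(-7\right) + S{\left(-5 + 0 \cdot 5 \right)} = \left(-27\right) \left(-7\right) + 3 = 189 + 3 = 192$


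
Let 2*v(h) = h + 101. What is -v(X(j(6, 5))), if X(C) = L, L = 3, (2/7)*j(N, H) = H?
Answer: -52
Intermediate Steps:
j(N, H) = 7*H/2
X(C) = 3
v(h) = 101/2 + h/2 (v(h) = (h + 101)/2 = (101 + h)/2 = 101/2 + h/2)
-v(X(j(6, 5))) = -(101/2 + (1/2)*3) = -(101/2 + 3/2) = -1*52 = -52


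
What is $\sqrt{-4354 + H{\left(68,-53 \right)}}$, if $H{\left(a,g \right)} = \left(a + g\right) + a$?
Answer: $i \sqrt{4271} \approx 65.353 i$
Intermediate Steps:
$H{\left(a,g \right)} = g + 2 a$
$\sqrt{-4354 + H{\left(68,-53 \right)}} = \sqrt{-4354 + \left(-53 + 2 \cdot 68\right)} = \sqrt{-4354 + \left(-53 + 136\right)} = \sqrt{-4354 + 83} = \sqrt{-4271} = i \sqrt{4271}$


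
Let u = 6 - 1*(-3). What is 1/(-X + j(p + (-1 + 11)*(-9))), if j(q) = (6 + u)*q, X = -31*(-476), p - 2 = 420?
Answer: -1/9776 ≈ -0.00010229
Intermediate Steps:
p = 422 (p = 2 + 420 = 422)
X = 14756
u = 9 (u = 6 + 3 = 9)
j(q) = 15*q (j(q) = (6 + 9)*q = 15*q)
1/(-X + j(p + (-1 + 11)*(-9))) = 1/(-1*14756 + 15*(422 + (-1 + 11)*(-9))) = 1/(-14756 + 15*(422 + 10*(-9))) = 1/(-14756 + 15*(422 - 90)) = 1/(-14756 + 15*332) = 1/(-14756 + 4980) = 1/(-9776) = -1/9776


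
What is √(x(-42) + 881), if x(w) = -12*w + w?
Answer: √1343 ≈ 36.647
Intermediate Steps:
x(w) = -11*w
√(x(-42) + 881) = √(-11*(-42) + 881) = √(462 + 881) = √1343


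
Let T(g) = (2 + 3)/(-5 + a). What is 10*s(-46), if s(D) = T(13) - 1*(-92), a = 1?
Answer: 1815/2 ≈ 907.50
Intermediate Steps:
T(g) = -5/4 (T(g) = (2 + 3)/(-5 + 1) = 5/(-4) = 5*(-¼) = -5/4)
s(D) = 363/4 (s(D) = -5/4 - 1*(-92) = -5/4 + 92 = 363/4)
10*s(-46) = 10*(363/4) = 1815/2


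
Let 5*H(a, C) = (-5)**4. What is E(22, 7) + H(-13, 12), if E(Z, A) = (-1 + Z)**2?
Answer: 566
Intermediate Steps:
H(a, C) = 125 (H(a, C) = (1/5)*(-5)**4 = (1/5)*625 = 125)
E(22, 7) + H(-13, 12) = (-1 + 22)**2 + 125 = 21**2 + 125 = 441 + 125 = 566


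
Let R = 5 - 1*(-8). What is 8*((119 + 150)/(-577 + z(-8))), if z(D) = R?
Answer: -538/141 ≈ -3.8156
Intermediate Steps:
R = 13 (R = 5 + 8 = 13)
z(D) = 13
8*((119 + 150)/(-577 + z(-8))) = 8*((119 + 150)/(-577 + 13)) = 8*(269/(-564)) = 8*(269*(-1/564)) = 8*(-269/564) = -538/141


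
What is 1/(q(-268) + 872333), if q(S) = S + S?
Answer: 1/871797 ≈ 1.1471e-6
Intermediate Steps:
q(S) = 2*S
1/(q(-268) + 872333) = 1/(2*(-268) + 872333) = 1/(-536 + 872333) = 1/871797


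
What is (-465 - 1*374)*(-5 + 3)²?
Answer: -3356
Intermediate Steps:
(-465 - 1*374)*(-5 + 3)² = (-465 - 374)*(-2)² = -839*4 = -3356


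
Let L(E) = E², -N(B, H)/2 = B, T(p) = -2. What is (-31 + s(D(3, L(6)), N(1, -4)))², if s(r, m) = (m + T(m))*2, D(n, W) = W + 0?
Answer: 1521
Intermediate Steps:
N(B, H) = -2*B
D(n, W) = W
s(r, m) = -4 + 2*m (s(r, m) = (m - 2)*2 = (-2 + m)*2 = -4 + 2*m)
(-31 + s(D(3, L(6)), N(1, -4)))² = (-31 + (-4 + 2*(-2*1)))² = (-31 + (-4 + 2*(-2)))² = (-31 + (-4 - 4))² = (-31 - 8)² = (-39)² = 1521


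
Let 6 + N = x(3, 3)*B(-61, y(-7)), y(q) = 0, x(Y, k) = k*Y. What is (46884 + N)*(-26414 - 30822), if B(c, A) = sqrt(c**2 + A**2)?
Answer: -2714531772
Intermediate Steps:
x(Y, k) = Y*k
B(c, A) = sqrt(A**2 + c**2)
N = 543 (N = -6 + (3*3)*sqrt(0**2 + (-61)**2) = -6 + 9*sqrt(0 + 3721) = -6 + 9*sqrt(3721) = -6 + 9*61 = -6 + 549 = 543)
(46884 + N)*(-26414 - 30822) = (46884 + 543)*(-26414 - 30822) = 47427*(-57236) = -2714531772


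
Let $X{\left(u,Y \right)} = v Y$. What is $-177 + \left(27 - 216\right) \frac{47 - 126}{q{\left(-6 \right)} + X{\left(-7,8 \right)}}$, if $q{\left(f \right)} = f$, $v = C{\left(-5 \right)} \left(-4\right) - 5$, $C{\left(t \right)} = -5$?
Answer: $- \frac{1749}{38} \approx -46.026$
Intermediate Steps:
$v = 15$ ($v = \left(-5\right) \left(-4\right) - 5 = 20 - 5 = 15$)
$X{\left(u,Y \right)} = 15 Y$
$-177 + \left(27 - 216\right) \frac{47 - 126}{q{\left(-6 \right)} + X{\left(-7,8 \right)}} = -177 + \left(27 - 216\right) \frac{47 - 126}{-6 + 15 \cdot 8} = -177 + \left(27 - 216\right) \left(- \frac{79}{-6 + 120}\right) = -177 - 189 \left(- \frac{79}{114}\right) = -177 - 189 \left(\left(-79\right) \frac{1}{114}\right) = -177 - - \frac{4977}{38} = -177 + \frac{4977}{38} = - \frac{1749}{38}$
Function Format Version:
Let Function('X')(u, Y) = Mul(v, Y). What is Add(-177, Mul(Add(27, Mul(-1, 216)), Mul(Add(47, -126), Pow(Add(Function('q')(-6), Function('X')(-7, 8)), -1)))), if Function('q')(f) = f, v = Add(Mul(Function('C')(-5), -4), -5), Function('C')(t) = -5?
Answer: Rational(-1749, 38) ≈ -46.026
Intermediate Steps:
v = 15 (v = Add(Mul(-5, -4), -5) = Add(20, -5) = 15)
Function('X')(u, Y) = Mul(15, Y)
Add(-177, Mul(Add(27, Mul(-1, 216)), Mul(Add(47, -126), Pow(Add(Function('q')(-6), Function('X')(-7, 8)), -1)))) = Add(-177, Mul(Add(27, Mul(-1, 216)), Mul(Add(47, -126), Pow(Add(-6, Mul(15, 8)), -1)))) = Add(-177, Mul(Add(27, -216), Mul(-79, Pow(Add(-6, 120), -1)))) = Add(-177, Mul(-189, Mul(-79, Pow(114, -1)))) = Add(-177, Mul(-189, Mul(-79, Rational(1, 114)))) = Add(-177, Mul(-189, Rational(-79, 114))) = Add(-177, Rational(4977, 38)) = Rational(-1749, 38)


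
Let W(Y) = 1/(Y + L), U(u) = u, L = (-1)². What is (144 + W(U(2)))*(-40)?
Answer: -17320/3 ≈ -5773.3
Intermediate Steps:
L = 1
W(Y) = 1/(1 + Y) (W(Y) = 1/(Y + 1) = 1/(1 + Y))
(144 + W(U(2)))*(-40) = (144 + 1/(1 + 2))*(-40) = (144 + 1/3)*(-40) = (144 + ⅓)*(-40) = (433/3)*(-40) = -17320/3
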